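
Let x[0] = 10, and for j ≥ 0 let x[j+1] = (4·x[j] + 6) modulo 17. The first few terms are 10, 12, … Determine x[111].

x[0] = 10; x[1] = 12; x[2] = 3; x[3] = 1; x[4] = 10.
Since x[4] = x[0] = 10, the sequence is periodic with period 4.
(111 - 0) mod 4 = 3, so x[111] = x[3] = 1.

1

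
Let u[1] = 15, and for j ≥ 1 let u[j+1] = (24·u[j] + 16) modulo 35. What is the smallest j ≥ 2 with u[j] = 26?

We have u[1] = 15; u[2] = 26; u[3] = 10; u[4] = 11; u[5] = 0; u[6] = 16; u[7] = 15.
Since u[7] = u[1] = 15, the sequence is periodic with period 6.
The value 26 first appears (with j ≥ 2) at u[2].

2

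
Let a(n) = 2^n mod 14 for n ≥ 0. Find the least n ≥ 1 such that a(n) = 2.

Listing terms: a(0) = 1, a(1) = 2, a(2) = 4, a(3) = 8, a(4) = 2.
Since a(4) = a(1) = 2, the sequence is eventually periodic: after a pre-period of length 1 it cycles with period 3.
The value 2 first appears (with n ≥ 1) at a(1).

1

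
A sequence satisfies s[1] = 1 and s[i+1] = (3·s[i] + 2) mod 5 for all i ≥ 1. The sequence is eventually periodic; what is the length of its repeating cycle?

4

s[1] = 1; s[2] = 0; s[3] = 2; s[4] = 3; s[5] = 1.
The sequence repeats with period 4.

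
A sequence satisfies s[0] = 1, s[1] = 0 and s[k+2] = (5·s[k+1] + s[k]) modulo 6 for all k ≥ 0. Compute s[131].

We have s[0] = 1; s[1] = 0; s[2] = 1; s[3] = 5; s[4] = 2; s[5] = 3; s[6] = 5; s[7] = 4; s[8] = 1; s[9] = 3; s[10] = 4; s[11] = 5; s[12] = 5; s[13] = 0; s[14] = 5; s[15] = 1; s[16] = 4; s[17] = 3; s[18] = 1; s[19] = 2; s[20] = 5; s[21] = 3; s[22] = 2; s[23] = 1; s[24] = 1; s[25] = 0.
The sequence repeats with period 24.
(131 - 0) mod 24 = 11, so s[131] = s[11] = 5.

5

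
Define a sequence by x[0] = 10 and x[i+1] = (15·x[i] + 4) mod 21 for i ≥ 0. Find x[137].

19

Listing terms: x[0] = 10, x[1] = 7, x[2] = 4, x[3] = 1, x[4] = 19, x[5] = 16, x[6] = 13, x[7] = 10.
Since x[7] = x[0] = 10, the sequence is periodic with period 7.
So x[137] = x[0 + ((137-0) mod 7)] = x[4] = 19.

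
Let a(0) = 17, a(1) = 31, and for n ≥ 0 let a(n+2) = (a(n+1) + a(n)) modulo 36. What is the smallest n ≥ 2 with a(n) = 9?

Listing terms: a(0) = 17; a(1) = 31; a(2) = 12; a(3) = 7; a(4) = 19; a(5) = 26; a(6) = 9; a(7) = 35; a(8) = 8; a(9) = 7; a(10) = 15; a(11) = 22; a(12) = 1; a(13) = 23; a(14) = 24; a(15) = 11; a(16) = 35; a(17) = 10; a(18) = 9; a(19) = 19; a(20) = 28; a(21) = 11; a(22) = 3; a(23) = 14; a(24) = 17; a(25) = 31.
The sequence repeats with period 24.
The value 9 first appears (with n ≥ 2) at a(6).

6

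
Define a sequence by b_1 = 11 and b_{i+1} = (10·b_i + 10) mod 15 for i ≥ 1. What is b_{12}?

10

Listing terms: b_1 = 11, b_2 = 0, b_3 = 10, b_4 = 5, b_5 = 0.
Since b_5 = b_2 = 0, the sequence is eventually periodic: after a pre-period of length 1 it cycles with period 3.
For i ≥ 2, b_i depends only on (i - 2) mod 3. (12 - 2) mod 3 = 1, so b_{12} = b_3 = 10.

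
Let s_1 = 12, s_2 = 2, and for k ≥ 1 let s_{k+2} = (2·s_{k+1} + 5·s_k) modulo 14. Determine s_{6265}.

We have s_1 = 12, s_2 = 2, s_3 = 8, s_4 = 12, s_5 = 8, s_6 = 6, s_7 = 10, s_8 = 8, s_9 = 10, s_{10} = 4, s_{11} = 2, s_{12} = 10, s_{13} = 2, s_{14} = 12, s_{15} = 6, s_{16} = 2, s_{17} = 6, s_{18} = 8, s_{19} = 4, s_{20} = 6, s_{21} = 4, s_{22} = 10, s_{23} = 12, s_{24} = 4, s_{25} = 12, s_{26} = 2.
The sequence repeats with period 24.
(6265 - 1) mod 24 = 0, so s_{6265} = s_1 = 12.

12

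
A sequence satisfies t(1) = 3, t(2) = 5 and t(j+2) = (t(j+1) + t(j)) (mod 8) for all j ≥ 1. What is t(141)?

0

Listing terms: t(1) = 3, t(2) = 5, t(3) = 0, t(4) = 5, t(5) = 5, t(6) = 2, t(7) = 7, t(8) = 1, t(9) = 0, t(10) = 1, t(11) = 1, t(12) = 2, t(13) = 3, t(14) = 5.
Since (t(13), t(14)) = (t(1), t(2)) = (3, 5) (two consecutive terms determine the rest), the sequence is periodic with period 12.
So t(141) = t(1 + ((141-1) mod 12)) = t(9) = 0.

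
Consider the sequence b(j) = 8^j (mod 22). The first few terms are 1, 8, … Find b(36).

14

Computing terms: b(0) = 1, b(1) = 8, b(2) = 20, b(3) = 6, b(4) = 4, b(5) = 10, b(6) = 14, b(7) = 2, b(8) = 16, b(9) = 18, b(10) = 12, b(11) = 8.
Since b(11) = b(1) = 8, the sequence is eventually periodic: after a pre-period of length 1 it cycles with period 10.
For j ≥ 1, b(j) depends only on (j - 1) mod 10. (36 - 1) mod 10 = 5, so b(36) = b(6) = 14.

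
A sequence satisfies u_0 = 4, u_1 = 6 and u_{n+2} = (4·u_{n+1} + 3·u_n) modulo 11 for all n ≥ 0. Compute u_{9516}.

u_0 = 4, u_1 = 6, u_2 = 3, u_3 = 8, u_4 = 8, u_5 = 1, u_6 = 6, u_7 = 5, u_8 = 5, u_9 = 2, u_{10} = 1, u_{11} = 10, u_{12} = 10, u_{13} = 4, u_{14} = 2, u_{15} = 9, u_{16} = 9, u_{17} = 8, u_{18} = 4, u_{19} = 7, u_{20} = 7, u_{21} = 5, u_{22} = 8, u_{23} = 3, u_{24} = 3, u_{25} = 10, u_{26} = 5, u_{27} = 6, u_{28} = 6, u_{29} = 9, u_{30} = 10, u_{31} = 1, u_{32} = 1, u_{33} = 7, u_{34} = 9, u_{35} = 2, u_{36} = 2, u_{37} = 3, u_{38} = 7, u_{39} = 4, u_{40} = 4, u_{41} = 6.
Since (u_{40}, u_{41}) = (u_0, u_1) = (4, 6) (two consecutive terms determine the rest), the sequence is periodic with period 40.
(9516 - 0) mod 40 = 36, so u_{9516} = u_{36} = 2.

2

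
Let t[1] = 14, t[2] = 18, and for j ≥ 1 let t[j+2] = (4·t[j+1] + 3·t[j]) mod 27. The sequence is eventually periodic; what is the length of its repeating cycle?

Listing terms: t[1] = 14; t[2] = 18; t[3] = 6; t[4] = 24; t[5] = 6; t[6] = 15; t[7] = 24; t[8] = 6.
Since (t[7], t[8]) = (t[4], t[5]) = (24, 6) (two consecutive terms determine the rest), the sequence is eventually periodic: after a pre-period of length 3 it cycles with period 3.

3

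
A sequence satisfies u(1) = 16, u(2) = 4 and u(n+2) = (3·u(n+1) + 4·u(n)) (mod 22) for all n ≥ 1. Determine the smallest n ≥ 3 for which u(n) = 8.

Listing terms: u(1) = 16,  u(2) = 4,  u(3) = 10,  u(4) = 2,  u(5) = 2,  u(6) = 14,  u(7) = 6,  u(8) = 8,  u(9) = 4,  u(10) = 0,  u(11) = 16,  u(12) = 4.
Since (u(11), u(12)) = (u(1), u(2)) = (16, 4) (two consecutive terms determine the rest), the sequence is periodic with period 10.
The value 8 first appears (with n ≥ 3) at u(8).

8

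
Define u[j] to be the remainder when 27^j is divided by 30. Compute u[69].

27

We have u[1] = 27, u[2] = 9, u[3] = 3, u[4] = 21, u[5] = 27.
The sequence repeats with period 4.
So u[69] = u[1 + ((69-1) mod 4)] = u[1] = 27.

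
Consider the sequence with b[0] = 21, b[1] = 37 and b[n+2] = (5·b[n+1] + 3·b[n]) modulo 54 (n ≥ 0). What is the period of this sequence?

We have b[0] = 21, b[1] = 37, b[2] = 32, b[3] = 1, b[4] = 47, b[5] = 22, b[6] = 35, b[7] = 25, b[8] = 14, b[9] = 37, b[10] = 11, b[11] = 4, b[12] = 53, b[13] = 7, b[14] = 32, b[15] = 19, b[16] = 29, b[17] = 40, b[18] = 17, b[19] = 43, b[20] = 50, b[21] = 1, b[22] = 47.
Since (b[21], b[22]) = (b[3], b[4]) = (1, 47) (two consecutive terms determine the rest), the sequence is eventually periodic: after a pre-period of length 3 it cycles with period 18.

18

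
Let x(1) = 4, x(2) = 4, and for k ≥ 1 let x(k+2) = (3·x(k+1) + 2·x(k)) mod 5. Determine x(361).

4

We have x(1) = 4, x(2) = 4, x(3) = 0, x(4) = 3, x(5) = 4, x(6) = 3, x(7) = 2, x(8) = 2, x(9) = 0, x(10) = 4, x(11) = 2, x(12) = 4, x(13) = 1, x(14) = 1, x(15) = 0, x(16) = 2, x(17) = 1, x(18) = 2, x(19) = 3, x(20) = 3, x(21) = 0, x(22) = 1, x(23) = 3, x(24) = 1, x(25) = 4, x(26) = 4.
The sequence repeats with period 24.
So x(361) = x(1 + ((361-1) mod 24)) = x(1) = 4.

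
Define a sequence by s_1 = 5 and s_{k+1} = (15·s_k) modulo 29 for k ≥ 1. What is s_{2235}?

Listing terms: s_1 = 5,  s_2 = 17,  s_3 = 23,  s_4 = 26,  s_5 = 13,  s_6 = 21,  s_7 = 25,  s_8 = 27,  s_9 = 28,  s_{10} = 14,  s_{11} = 7,  s_{12} = 18,  s_{13} = 9,  s_{14} = 19,  s_{15} = 24,  s_{16} = 12,  s_{17} = 6,  s_{18} = 3,  s_{19} = 16,  s_{20} = 8,  s_{21} = 4,  s_{22} = 2,  s_{23} = 1,  s_{24} = 15,  s_{25} = 22,  s_{26} = 11,  s_{27} = 20,  s_{28} = 10,  s_{29} = 5.
Since s_{29} = s_1 = 5, the sequence is periodic with period 28.
(2235 - 1) mod 28 = 22, so s_{2235} = s_{23} = 1.

1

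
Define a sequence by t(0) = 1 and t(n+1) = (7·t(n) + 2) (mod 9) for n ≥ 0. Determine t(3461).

8

Listing terms: t(0) = 1; t(1) = 0; t(2) = 2; t(3) = 7; t(4) = 6; t(5) = 8; t(6) = 4; t(7) = 3; t(8) = 5; t(9) = 1.
Since t(9) = t(0) = 1, the sequence is periodic with period 9.
(3461 - 0) mod 9 = 5, so t(3461) = t(5) = 8.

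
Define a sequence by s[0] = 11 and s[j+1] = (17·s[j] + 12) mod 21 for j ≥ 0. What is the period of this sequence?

s[0] = 11; s[1] = 10; s[2] = 14; s[3] = 19; s[4] = 20; s[5] = 16; s[6] = 11.
The sequence repeats with period 6.

6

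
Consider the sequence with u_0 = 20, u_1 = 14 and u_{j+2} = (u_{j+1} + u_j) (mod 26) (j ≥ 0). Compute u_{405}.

We have u_0 = 20, u_1 = 14, u_2 = 8, u_3 = 22, u_4 = 4, u_5 = 0, u_6 = 4, u_7 = 4, u_8 = 8, u_9 = 12, u_{10} = 20, u_{11} = 6, u_{12} = 0, u_{13} = 6, u_{14} = 6, u_{15} = 12, u_{16} = 18, u_{17} = 4, u_{18} = 22, u_{19} = 0, u_{20} = 22, u_{21} = 22, u_{22} = 18, u_{23} = 14, u_{24} = 6, u_{25} = 20, u_{26} = 0, u_{27} = 20, u_{28} = 20, u_{29} = 14.
The sequence repeats with period 28.
So u_{405} = u_{0 + ((405-0) mod 28)} = u_{13} = 6.

6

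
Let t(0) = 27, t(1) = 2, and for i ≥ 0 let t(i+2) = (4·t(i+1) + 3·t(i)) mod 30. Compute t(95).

Listing terms: t(0) = 27, t(1) = 2, t(2) = 29, t(3) = 2, t(4) = 5, t(5) = 26, t(6) = 29, t(7) = 14, t(8) = 23, t(9) = 14, t(10) = 5, t(11) = 2, t(12) = 23, t(13) = 8, t(14) = 11, t(15) = 8, t(16) = 5, t(17) = 14, t(18) = 11, t(19) = 26, t(20) = 17, t(21) = 26, t(22) = 5, t(23) = 8, t(24) = 17, t(25) = 2, t(26) = 29.
Since (t(25), t(26)) = (t(1), t(2)) = (2, 29) (two consecutive terms determine the rest), the sequence is eventually periodic: after a pre-period of length 1 it cycles with period 24.
For i ≥ 1, t(i) depends only on (i - 1) mod 24. (95 - 1) mod 24 = 22, so t(95) = t(23) = 8.

8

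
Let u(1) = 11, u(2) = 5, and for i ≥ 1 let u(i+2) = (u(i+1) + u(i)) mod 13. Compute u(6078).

We have u(1) = 11; u(2) = 5; u(3) = 3; u(4) = 8; u(5) = 11; u(6) = 6; u(7) = 4; u(8) = 10; u(9) = 1; u(10) = 11; u(11) = 12; u(12) = 10; u(13) = 9; u(14) = 6; u(15) = 2; u(16) = 8; u(17) = 10; u(18) = 5; u(19) = 2; u(20) = 7; u(21) = 9; u(22) = 3; u(23) = 12; u(24) = 2; u(25) = 1; u(26) = 3; u(27) = 4; u(28) = 7; u(29) = 11; u(30) = 5.
Since (u(29), u(30)) = (u(1), u(2)) = (11, 5) (two consecutive terms determine the rest), the sequence is periodic with period 28.
So u(6078) = u(1 + ((6078-1) mod 28)) = u(2) = 5.

5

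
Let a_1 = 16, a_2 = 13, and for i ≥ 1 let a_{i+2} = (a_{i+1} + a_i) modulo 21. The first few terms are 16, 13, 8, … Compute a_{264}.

3

We have a_1 = 16, a_2 = 13, a_3 = 8, a_4 = 0, a_5 = 8, a_6 = 8, a_7 = 16, a_8 = 3, a_9 = 19, a_{10} = 1, a_{11} = 20, a_{12} = 0, a_{13} = 20, a_{14} = 20, a_{15} = 19, a_{16} = 18, a_{17} = 16, a_{18} = 13.
The sequence repeats with period 16.
(264 - 1) mod 16 = 7, so a_{264} = a_8 = 3.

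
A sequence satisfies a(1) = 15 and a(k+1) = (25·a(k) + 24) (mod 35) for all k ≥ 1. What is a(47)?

Listing terms: a(1) = 15; a(2) = 14; a(3) = 24; a(4) = 29; a(5) = 14.
Since a(5) = a(2) = 14, the sequence is eventually periodic: after a pre-period of length 1 it cycles with period 3.
For k ≥ 2, a(k) depends only on (k - 2) mod 3. (47 - 2) mod 3 = 0, so a(47) = a(2) = 14.

14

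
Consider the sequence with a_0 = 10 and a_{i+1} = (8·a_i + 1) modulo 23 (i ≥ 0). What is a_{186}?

a_0 = 10, a_1 = 12, a_2 = 5, a_3 = 18, a_4 = 7, a_5 = 11, a_6 = 20, a_7 = 0, a_8 = 1, a_9 = 9, a_{10} = 4, a_{11} = 10.
The sequence repeats with period 11.
(186 - 0) mod 11 = 10, so a_{186} = a_{10} = 4.

4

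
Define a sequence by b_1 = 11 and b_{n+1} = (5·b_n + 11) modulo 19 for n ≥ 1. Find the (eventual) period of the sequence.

We have b_1 = 11; b_2 = 9; b_3 = 18; b_4 = 6; b_5 = 3; b_6 = 7; b_7 = 8; b_8 = 13; b_9 = 0; b_{10} = 11.
The sequence repeats with period 9.

9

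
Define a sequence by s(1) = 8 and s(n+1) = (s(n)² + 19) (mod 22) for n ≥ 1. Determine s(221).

Listing terms: s(1) = 8, s(2) = 17, s(3) = 0, s(4) = 19, s(5) = 6, s(6) = 11, s(7) = 8.
The sequence repeats with period 6.
(221 - 1) mod 6 = 4, so s(221) = s(5) = 6.

6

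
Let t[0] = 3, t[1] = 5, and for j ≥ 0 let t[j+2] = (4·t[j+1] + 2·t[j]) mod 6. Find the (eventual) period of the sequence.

Listing terms: t[0] = 3,  t[1] = 5,  t[2] = 2,  t[3] = 0,  t[4] = 4,  t[5] = 4,  t[6] = 0,  t[7] = 2,  t[8] = 2,  t[9] = 0.
Since (t[8], t[9]) = (t[2], t[3]) = (2, 0) (two consecutive terms determine the rest), the sequence is eventually periodic: after a pre-period of length 2 it cycles with period 6.

6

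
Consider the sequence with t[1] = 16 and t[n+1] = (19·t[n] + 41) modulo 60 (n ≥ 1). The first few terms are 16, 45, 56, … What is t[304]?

25

We have t[1] = 16,  t[2] = 45,  t[3] = 56,  t[4] = 25,  t[5] = 36,  t[6] = 5,  t[7] = 16.
The sequence repeats with period 6.
So t[304] = t[1 + ((304-1) mod 6)] = t[4] = 25.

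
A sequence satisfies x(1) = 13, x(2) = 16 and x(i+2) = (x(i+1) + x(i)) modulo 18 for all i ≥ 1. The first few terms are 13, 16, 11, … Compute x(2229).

17

x(1) = 13, x(2) = 16, x(3) = 11, x(4) = 9, x(5) = 2, x(6) = 11, x(7) = 13, x(8) = 6, x(9) = 1, x(10) = 7, x(11) = 8, x(12) = 15, x(13) = 5, x(14) = 2, x(15) = 7, x(16) = 9, x(17) = 16, x(18) = 7, x(19) = 5, x(20) = 12, x(21) = 17, x(22) = 11, x(23) = 10, x(24) = 3, x(25) = 13, x(26) = 16.
The sequence repeats with period 24.
(2229 - 1) mod 24 = 20, so x(2229) = x(21) = 17.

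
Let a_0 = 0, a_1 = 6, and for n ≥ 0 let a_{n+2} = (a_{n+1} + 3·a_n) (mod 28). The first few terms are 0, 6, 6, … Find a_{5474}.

Listing terms: a_0 = 0; a_1 = 6; a_2 = 6; a_3 = 24; a_4 = 14; a_5 = 2; a_6 = 16; a_7 = 22; a_8 = 14; a_9 = 24; a_{10} = 10; a_{11} = 26; a_{12} = 0; a_{13} = 22; a_{14} = 22; a_{15} = 4; a_{16} = 14; a_{17} = 26; a_{18} = 12; a_{19} = 6; a_{20} = 14; a_{21} = 4; a_{22} = 18; a_{23} = 2; a_{24} = 0; a_{25} = 6.
Since (a_{24}, a_{25}) = (a_0, a_1) = (0, 6) (two consecutive terms determine the rest), the sequence is periodic with period 24.
So a_{5474} = a_{0 + ((5474-0) mod 24)} = a_2 = 6.

6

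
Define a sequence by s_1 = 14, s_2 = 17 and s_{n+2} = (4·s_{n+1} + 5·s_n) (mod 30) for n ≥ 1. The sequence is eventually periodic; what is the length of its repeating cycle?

s_1 = 14; s_2 = 17; s_3 = 18; s_4 = 7; s_5 = 28; s_6 = 27; s_7 = 8; s_8 = 17; s_9 = 18.
Since (s_8, s_9) = (s_2, s_3) = (17, 18) (two consecutive terms determine the rest), the sequence is eventually periodic: after a pre-period of length 1 it cycles with period 6.

6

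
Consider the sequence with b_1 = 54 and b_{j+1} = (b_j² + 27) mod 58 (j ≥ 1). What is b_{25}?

b_1 = 54,  b_2 = 43,  b_3 = 20,  b_4 = 21,  b_5 = 4,  b_6 = 43.
Since b_6 = b_2 = 43, the sequence is eventually periodic: after a pre-period of length 1 it cycles with period 4.
For j ≥ 2, b_j depends only on (j - 2) mod 4. (25 - 2) mod 4 = 3, so b_{25} = b_5 = 4.

4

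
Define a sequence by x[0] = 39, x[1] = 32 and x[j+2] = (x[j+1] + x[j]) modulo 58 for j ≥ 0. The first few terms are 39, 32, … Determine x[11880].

Listing terms: x[0] = 39; x[1] = 32; x[2] = 13; x[3] = 45; x[4] = 0; x[5] = 45; x[6] = 45; x[7] = 32; x[8] = 19; x[9] = 51; x[10] = 12; x[11] = 5; x[12] = 17; x[13] = 22; x[14] = 39; x[15] = 3; x[16] = 42; x[17] = 45; x[18] = 29; x[19] = 16; x[20] = 45; x[21] = 3; x[22] = 48; x[23] = 51; x[24] = 41; x[25] = 34; x[26] = 17; x[27] = 51; x[28] = 10; x[29] = 3; x[30] = 13; x[31] = 16; x[32] = 29; x[33] = 45; x[34] = 16; x[35] = 3; x[36] = 19; x[37] = 22; x[38] = 41; x[39] = 5; x[40] = 46; x[41] = 51; x[42] = 39; x[43] = 32.
Since (x[42], x[43]) = (x[0], x[1]) = (39, 32) (two consecutive terms determine the rest), the sequence is periodic with period 42.
So x[11880] = x[0 + ((11880-0) mod 42)] = x[36] = 19.

19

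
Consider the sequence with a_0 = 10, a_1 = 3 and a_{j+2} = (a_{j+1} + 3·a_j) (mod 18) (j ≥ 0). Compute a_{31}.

a_0 = 10; a_1 = 3; a_2 = 15; a_3 = 6; a_4 = 15; a_5 = 15; a_6 = 6.
Since (a_5, a_6) = (a_2, a_3) = (15, 6) (two consecutive terms determine the rest), the sequence is eventually periodic: after a pre-period of length 2 it cycles with period 3.
For j ≥ 2, a_j depends only on (j - 2) mod 3. (31 - 2) mod 3 = 2, so a_{31} = a_4 = 15.

15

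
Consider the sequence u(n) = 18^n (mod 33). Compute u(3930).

12

u(1) = 18, u(2) = 27, u(3) = 24, u(4) = 3, u(5) = 21, u(6) = 15, u(7) = 6, u(8) = 9, u(9) = 30, u(10) = 12, u(11) = 18.
Since u(11) = u(1) = 18, the sequence is periodic with period 10.
So u(3930) = u(1 + ((3930-1) mod 10)) = u(10) = 12.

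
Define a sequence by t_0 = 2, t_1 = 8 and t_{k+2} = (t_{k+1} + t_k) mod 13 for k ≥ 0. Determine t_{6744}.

12

We have t_0 = 2, t_1 = 8, t_2 = 10, t_3 = 5, t_4 = 2, t_5 = 7, t_6 = 9, t_7 = 3, t_8 = 12, t_9 = 2, t_{10} = 1, t_{11} = 3, t_{12} = 4, t_{13} = 7, t_{14} = 11, t_{15} = 5, t_{16} = 3, t_{17} = 8, t_{18} = 11, t_{19} = 6, t_{20} = 4, t_{21} = 10, t_{22} = 1, t_{23} = 11, t_{24} = 12, t_{25} = 10, t_{26} = 9, t_{27} = 6, t_{28} = 2, t_{29} = 8.
The sequence repeats with period 28.
(6744 - 0) mod 28 = 24, so t_{6744} = t_{24} = 12.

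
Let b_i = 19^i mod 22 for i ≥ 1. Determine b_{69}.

Computing terms: b_1 = 19,  b_2 = 9,  b_3 = 17,  b_4 = 15,  b_5 = 21,  b_6 = 3,  b_7 = 13,  b_8 = 5,  b_9 = 7,  b_{10} = 1,  b_{11} = 19.
Since b_{11} = b_1 = 19, the sequence is periodic with period 10.
So b_{69} = b_{1 + ((69-1) mod 10)} = b_9 = 7.

7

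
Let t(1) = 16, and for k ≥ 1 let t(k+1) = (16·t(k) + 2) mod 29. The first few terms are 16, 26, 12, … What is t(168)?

We have t(1) = 16; t(2) = 26; t(3) = 12; t(4) = 20; t(5) = 3; t(6) = 21; t(7) = 19; t(8) = 16.
Since t(8) = t(1) = 16, the sequence is periodic with period 7.
So t(168) = t(1 + ((168-1) mod 7)) = t(7) = 19.

19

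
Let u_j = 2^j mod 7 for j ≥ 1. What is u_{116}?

u_1 = 2, u_2 = 4, u_3 = 1, u_4 = 2.
Since u_4 = u_1 = 2, the sequence is periodic with period 3.
(116 - 1) mod 3 = 1, so u_{116} = u_2 = 4.

4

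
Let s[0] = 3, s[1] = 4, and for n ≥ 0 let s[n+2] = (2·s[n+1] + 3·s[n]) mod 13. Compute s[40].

Listing terms: s[0] = 3,  s[1] = 4,  s[2] = 4,  s[3] = 7,  s[4] = 0,  s[5] = 8,  s[6] = 3,  s[7] = 4.
Since (s[6], s[7]) = (s[0], s[1]) = (3, 4) (two consecutive terms determine the rest), the sequence is periodic with period 6.
(40 - 0) mod 6 = 4, so s[40] = s[4] = 0.

0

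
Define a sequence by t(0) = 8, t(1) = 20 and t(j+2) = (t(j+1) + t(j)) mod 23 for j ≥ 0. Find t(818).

5

Listing terms: t(0) = 8; t(1) = 20; t(2) = 5; t(3) = 2; t(4) = 7; t(5) = 9; t(6) = 16; t(7) = 2; t(8) = 18; t(9) = 20; t(10) = 15; t(11) = 12; t(12) = 4; t(13) = 16; t(14) = 20; t(15) = 13; t(16) = 10; t(17) = 0; t(18) = 10; t(19) = 10; t(20) = 20; t(21) = 7; t(22) = 4; t(23) = 11; t(24) = 15; t(25) = 3; t(26) = 18; t(27) = 21; t(28) = 16; t(29) = 14; t(30) = 7; t(31) = 21; t(32) = 5; t(33) = 3; t(34) = 8; t(35) = 11; t(36) = 19; t(37) = 7; t(38) = 3; t(39) = 10; t(40) = 13; t(41) = 0; t(42) = 13; t(43) = 13; t(44) = 3; t(45) = 16; t(46) = 19; t(47) = 12; t(48) = 8; t(49) = 20.
Since (t(48), t(49)) = (t(0), t(1)) = (8, 20) (two consecutive terms determine the rest), the sequence is periodic with period 48.
So t(818) = t(0 + ((818-0) mod 48)) = t(2) = 5.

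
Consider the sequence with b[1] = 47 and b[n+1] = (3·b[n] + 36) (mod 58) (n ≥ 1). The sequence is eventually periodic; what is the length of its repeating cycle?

28

Computing terms: b[1] = 47,  b[2] = 3,  b[3] = 45,  b[4] = 55,  b[5] = 27,  b[6] = 1,  b[7] = 39,  b[8] = 37,  b[9] = 31,  b[10] = 13,  b[11] = 17,  b[12] = 29,  b[13] = 7,  b[14] = 57,  b[15] = 33,  b[16] = 19,  b[17] = 35,  b[18] = 25,  b[19] = 53,  b[20] = 21,  b[21] = 41,  b[22] = 43,  b[23] = 49,  b[24] = 9,  b[25] = 5,  b[26] = 51,  b[27] = 15,  b[28] = 23,  b[29] = 47.
Since b[29] = b[1] = 47, the sequence is periodic with period 28.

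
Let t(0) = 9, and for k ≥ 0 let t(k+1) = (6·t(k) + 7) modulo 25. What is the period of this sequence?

Listing terms: t(0) = 9; t(1) = 11; t(2) = 23; t(3) = 20; t(4) = 2; t(5) = 19; t(6) = 21; t(7) = 8; t(8) = 5; t(9) = 12; t(10) = 4; t(11) = 6; t(12) = 18; t(13) = 15; t(14) = 22; t(15) = 14; t(16) = 16; t(17) = 3; t(18) = 0; t(19) = 7; t(20) = 24; t(21) = 1; t(22) = 13; t(23) = 10; t(24) = 17; t(25) = 9.
The sequence repeats with period 25.

25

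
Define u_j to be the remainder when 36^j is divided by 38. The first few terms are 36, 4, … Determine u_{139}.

Listing terms: u_1 = 36, u_2 = 4, u_3 = 30, u_4 = 16, u_5 = 6, u_6 = 26, u_7 = 24, u_8 = 28, u_9 = 20, u_{10} = 36.
The sequence repeats with period 9.
(139 - 1) mod 9 = 3, so u_{139} = u_4 = 16.

16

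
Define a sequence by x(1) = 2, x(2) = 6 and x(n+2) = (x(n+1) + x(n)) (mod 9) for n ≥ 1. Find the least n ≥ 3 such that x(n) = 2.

11

Computing terms: x(1) = 2, x(2) = 6, x(3) = 8, x(4) = 5, x(5) = 4, x(6) = 0, x(7) = 4, x(8) = 4, x(9) = 8, x(10) = 3, x(11) = 2, x(12) = 5, x(13) = 7, x(14) = 3, x(15) = 1, x(16) = 4, x(17) = 5, x(18) = 0, x(19) = 5, x(20) = 5, x(21) = 1, x(22) = 6, x(23) = 7, x(24) = 4, x(25) = 2, x(26) = 6.
The sequence repeats with period 24.
The value 2 first appears (with n ≥ 3) at x(11).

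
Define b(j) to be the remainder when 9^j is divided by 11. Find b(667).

4

Listing terms: b(0) = 1,  b(1) = 9,  b(2) = 4,  b(3) = 3,  b(4) = 5,  b(5) = 1.
The sequence repeats with period 5.
So b(667) = b(0 + ((667-0) mod 5)) = b(2) = 4.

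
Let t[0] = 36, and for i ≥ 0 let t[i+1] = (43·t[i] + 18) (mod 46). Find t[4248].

t[0] = 36; t[1] = 2; t[2] = 12; t[3] = 28; t[4] = 26; t[5] = 32; t[6] = 14; t[7] = 22; t[8] = 44; t[9] = 24; t[10] = 38; t[11] = 42; t[12] = 30; t[13] = 20; t[14] = 4; t[15] = 6; t[16] = 0; t[17] = 18; t[18] = 10; t[19] = 34; t[20] = 8; t[21] = 40; t[22] = 36.
The sequence repeats with period 22.
(4248 - 0) mod 22 = 2, so t[4248] = t[2] = 12.

12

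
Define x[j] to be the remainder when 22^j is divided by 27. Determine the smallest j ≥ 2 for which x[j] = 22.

Computing terms: x[1] = 22, x[2] = 25, x[3] = 10, x[4] = 4, x[5] = 7, x[6] = 19, x[7] = 13, x[8] = 16, x[9] = 1, x[10] = 22.
The sequence repeats with period 9.
The value 22 next appears (with j ≥ 2) at x[10].

10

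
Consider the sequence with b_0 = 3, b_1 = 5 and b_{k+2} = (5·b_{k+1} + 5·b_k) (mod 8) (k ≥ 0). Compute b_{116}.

We have b_0 = 3, b_1 = 5, b_2 = 0, b_3 = 1, b_4 = 5, b_5 = 6, b_6 = 7, b_7 = 1, b_8 = 0, b_9 = 5, b_{10} = 1, b_{11} = 6, b_{12} = 3, b_{13} = 5.
The sequence repeats with period 12.
So b_{116} = b_{0 + ((116-0) mod 12)} = b_8 = 0.

0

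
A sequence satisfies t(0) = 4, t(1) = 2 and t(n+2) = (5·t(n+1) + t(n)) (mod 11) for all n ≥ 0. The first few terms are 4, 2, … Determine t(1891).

t(0) = 4; t(1) = 2; t(2) = 3; t(3) = 6; t(4) = 0; t(5) = 6; t(6) = 8; t(7) = 2; t(8) = 7; t(9) = 4; t(10) = 5; t(11) = 7; t(12) = 7; t(13) = 9; t(14) = 8; t(15) = 5; t(16) = 0; t(17) = 5; t(18) = 3; t(19) = 9; t(20) = 4; t(21) = 7; t(22) = 6; t(23) = 4; t(24) = 4; t(25) = 2.
The sequence repeats with period 24.
So t(1891) = t(0 + ((1891-0) mod 24)) = t(19) = 9.

9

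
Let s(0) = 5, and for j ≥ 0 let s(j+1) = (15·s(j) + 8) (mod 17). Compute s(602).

s(0) = 5,  s(1) = 15,  s(2) = 12,  s(3) = 1,  s(4) = 6,  s(5) = 13,  s(6) = 16,  s(7) = 10,  s(8) = 5.
The sequence repeats with period 8.
So s(602) = s(0 + ((602-0) mod 8)) = s(2) = 12.

12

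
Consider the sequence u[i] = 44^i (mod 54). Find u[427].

44

We have u[0] = 1,  u[1] = 44,  u[2] = 46,  u[3] = 26,  u[4] = 10,  u[5] = 8,  u[6] = 28,  u[7] = 44.
Since u[7] = u[1] = 44, the sequence is eventually periodic: after a pre-period of length 1 it cycles with period 6.
For i ≥ 1, u[i] depends only on (i - 1) mod 6. (427 - 1) mod 6 = 0, so u[427] = u[1] = 44.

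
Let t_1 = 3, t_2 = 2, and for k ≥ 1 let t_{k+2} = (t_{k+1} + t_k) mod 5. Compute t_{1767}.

1

t_1 = 3,  t_2 = 2,  t_3 = 0,  t_4 = 2,  t_5 = 2,  t_6 = 4,  t_7 = 1,  t_8 = 0,  t_9 = 1,  t_{10} = 1,  t_{11} = 2,  t_{12} = 3,  t_{13} = 0,  t_{14} = 3,  t_{15} = 3,  t_{16} = 1,  t_{17} = 4,  t_{18} = 0,  t_{19} = 4,  t_{20} = 4,  t_{21} = 3,  t_{22} = 2.
The sequence repeats with period 20.
So t_{1767} = t_{1 + ((1767-1) mod 20)} = t_7 = 1.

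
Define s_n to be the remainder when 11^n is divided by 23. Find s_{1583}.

21

Listing terms: s_0 = 1,  s_1 = 11,  s_2 = 6,  s_3 = 20,  s_4 = 13,  s_5 = 5,  s_6 = 9,  s_7 = 7,  s_8 = 8,  s_9 = 19,  s_{10} = 2,  s_{11} = 22,  s_{12} = 12,  s_{13} = 17,  s_{14} = 3,  s_{15} = 10,  s_{16} = 18,  s_{17} = 14,  s_{18} = 16,  s_{19} = 15,  s_{20} = 4,  s_{21} = 21,  s_{22} = 1.
The sequence repeats with period 22.
(1583 - 0) mod 22 = 21, so s_{1583} = s_{21} = 21.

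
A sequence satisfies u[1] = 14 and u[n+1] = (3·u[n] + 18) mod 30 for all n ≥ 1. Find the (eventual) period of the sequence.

4

We have u[1] = 14, u[2] = 0, u[3] = 18, u[4] = 12, u[5] = 24, u[6] = 0.
Since u[6] = u[2] = 0, the sequence is eventually periodic: after a pre-period of length 1 it cycles with period 4.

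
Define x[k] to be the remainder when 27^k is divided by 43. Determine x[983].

We have x[1] = 27, x[2] = 41, x[3] = 32, x[4] = 4, x[5] = 22, x[6] = 35, x[7] = 42, x[8] = 16, x[9] = 2, x[10] = 11, x[11] = 39, x[12] = 21, x[13] = 8, x[14] = 1, x[15] = 27.
Since x[15] = x[1] = 27, the sequence is periodic with period 14.
So x[983] = x[1 + ((983-1) mod 14)] = x[3] = 32.

32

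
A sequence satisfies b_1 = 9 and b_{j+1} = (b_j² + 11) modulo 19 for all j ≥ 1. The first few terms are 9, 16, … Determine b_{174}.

1

Listing terms: b_1 = 9,  b_2 = 16,  b_3 = 1,  b_4 = 12,  b_5 = 3,  b_6 = 1.
Since b_6 = b_3 = 1, the sequence is eventually periodic: after a pre-period of length 2 it cycles with period 3.
For j ≥ 3, b_j depends only on (j - 3) mod 3. (174 - 3) mod 3 = 0, so b_{174} = b_3 = 1.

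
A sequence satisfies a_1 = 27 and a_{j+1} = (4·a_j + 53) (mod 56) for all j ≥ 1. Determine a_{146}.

49

Listing terms: a_1 = 27; a_2 = 49; a_3 = 25; a_4 = 41; a_5 = 49.
Since a_5 = a_2 = 49, the sequence is eventually periodic: after a pre-period of length 1 it cycles with period 3.
For j ≥ 2, a_j depends only on (j - 2) mod 3. (146 - 2) mod 3 = 0, so a_{146} = a_2 = 49.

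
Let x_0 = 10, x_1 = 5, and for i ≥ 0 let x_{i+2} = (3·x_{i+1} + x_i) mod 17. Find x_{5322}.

9

x_0 = 10; x_1 = 5; x_2 = 8; x_3 = 12; x_4 = 10; x_5 = 8; x_6 = 0; x_7 = 8; x_8 = 7; x_9 = 12; x_{10} = 9; x_{11} = 5; x_{12} = 7; x_{13} = 9; x_{14} = 0; x_{15} = 9; x_{16} = 10; x_{17} = 5.
The sequence repeats with period 16.
So x_{5322} = x_{0 + ((5322-0) mod 16)} = x_{10} = 9.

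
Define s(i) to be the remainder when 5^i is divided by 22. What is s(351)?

5

We have s(1) = 5, s(2) = 3, s(3) = 15, s(4) = 9, s(5) = 1, s(6) = 5.
The sequence repeats with period 5.
So s(351) = s(1 + ((351-1) mod 5)) = s(1) = 5.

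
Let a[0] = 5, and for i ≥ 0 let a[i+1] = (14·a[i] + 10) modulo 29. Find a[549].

a[0] = 5; a[1] = 22; a[2] = 28; a[3] = 25; a[4] = 12; a[5] = 4; a[6] = 8; a[7] = 6; a[8] = 7; a[9] = 21; a[10] = 14; a[11] = 3; a[12] = 23; a[13] = 13; a[14] = 18; a[15] = 1; a[16] = 24; a[17] = 27; a[18] = 11; a[19] = 19; a[20] = 15; a[21] = 17; a[22] = 16; a[23] = 2; a[24] = 9; a[25] = 20; a[26] = 0; a[27] = 10; a[28] = 5.
The sequence repeats with period 28.
(549 - 0) mod 28 = 17, so a[549] = a[17] = 27.

27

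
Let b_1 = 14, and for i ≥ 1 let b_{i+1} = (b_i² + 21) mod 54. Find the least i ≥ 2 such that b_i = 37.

Computing terms: b_1 = 14; b_2 = 1; b_3 = 22; b_4 = 19; b_5 = 4; b_6 = 37; b_7 = 40; b_8 = 1.
Since b_8 = b_2 = 1, the sequence is eventually periodic: after a pre-period of length 1 it cycles with period 6.
The value 37 first appears (with i ≥ 2) at b_6.

6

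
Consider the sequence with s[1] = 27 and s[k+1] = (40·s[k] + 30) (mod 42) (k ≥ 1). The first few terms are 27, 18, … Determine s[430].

s[1] = 27, s[2] = 18, s[3] = 36, s[4] = 0, s[5] = 30, s[6] = 12, s[7] = 6, s[8] = 18.
Since s[8] = s[2] = 18, the sequence is eventually periodic: after a pre-period of length 1 it cycles with period 6.
For k ≥ 2, s[k] depends only on (k - 2) mod 6. (430 - 2) mod 6 = 2, so s[430] = s[4] = 0.

0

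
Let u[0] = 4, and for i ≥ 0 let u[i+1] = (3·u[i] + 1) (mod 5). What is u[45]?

Listing terms: u[0] = 4,  u[1] = 3,  u[2] = 0,  u[3] = 1,  u[4] = 4.
Since u[4] = u[0] = 4, the sequence is periodic with period 4.
So u[45] = u[0 + ((45-0) mod 4)] = u[1] = 3.

3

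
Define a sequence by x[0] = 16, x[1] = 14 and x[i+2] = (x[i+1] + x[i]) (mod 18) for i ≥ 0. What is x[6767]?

Listing terms: x[0] = 16,  x[1] = 14,  x[2] = 12,  x[3] = 8,  x[4] = 2,  x[5] = 10,  x[6] = 12,  x[7] = 4,  x[8] = 16,  x[9] = 2,  x[10] = 0,  x[11] = 2,  x[12] = 2,  x[13] = 4,  x[14] = 6,  x[15] = 10,  x[16] = 16,  x[17] = 8,  x[18] = 6,  x[19] = 14,  x[20] = 2,  x[21] = 16,  x[22] = 0,  x[23] = 16,  x[24] = 16,  x[25] = 14.
The sequence repeats with period 24.
So x[6767] = x[0 + ((6767-0) mod 24)] = x[23] = 16.

16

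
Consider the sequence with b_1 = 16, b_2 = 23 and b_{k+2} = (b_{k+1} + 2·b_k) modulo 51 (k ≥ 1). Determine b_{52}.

b_1 = 16,  b_2 = 23,  b_3 = 4,  b_4 = 50,  b_5 = 7,  b_6 = 5,  b_7 = 19,  b_8 = 29,  b_9 = 16,  b_{10} = 23.
The sequence repeats with period 8.
So b_{52} = b_{1 + ((52-1) mod 8)} = b_4 = 50.

50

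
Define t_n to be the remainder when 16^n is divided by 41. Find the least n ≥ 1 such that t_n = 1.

5

Listing terms: t_0 = 1,  t_1 = 16,  t_2 = 10,  t_3 = 37,  t_4 = 18,  t_5 = 1.
Since t_5 = t_0 = 1, the sequence is periodic with period 5.
The value 1 next appears (with n ≥ 1) at t_5.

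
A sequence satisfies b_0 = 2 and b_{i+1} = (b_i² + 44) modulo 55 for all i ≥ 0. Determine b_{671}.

Listing terms: b_0 = 2, b_1 = 48, b_2 = 38, b_3 = 3, b_4 = 53, b_5 = 48.
Since b_5 = b_1 = 48, the sequence is eventually periodic: after a pre-period of length 1 it cycles with period 4.
For i ≥ 1, b_i depends only on (i - 1) mod 4. (671 - 1) mod 4 = 2, so b_{671} = b_3 = 3.

3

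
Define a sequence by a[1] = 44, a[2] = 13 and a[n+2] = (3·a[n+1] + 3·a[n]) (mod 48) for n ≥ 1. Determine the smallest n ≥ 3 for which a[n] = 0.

10

Listing terms: a[1] = 44,  a[2] = 13,  a[3] = 27,  a[4] = 24,  a[5] = 9,  a[6] = 3,  a[7] = 36,  a[8] = 21,  a[9] = 27,  a[10] = 0,  a[11] = 33,  a[12] = 3,  a[13] = 12,  a[14] = 45,  a[15] = 27,  a[16] = 24.
Since (a[15], a[16]) = (a[3], a[4]) = (27, 24) (two consecutive terms determine the rest), the sequence is eventually periodic: after a pre-period of length 2 it cycles with period 12.
The value 0 first appears (with n ≥ 3) at a[10].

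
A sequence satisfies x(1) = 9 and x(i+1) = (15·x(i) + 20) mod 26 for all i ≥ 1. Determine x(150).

11

Computing terms: x(1) = 9,  x(2) = 25,  x(3) = 5,  x(4) = 17,  x(5) = 15,  x(6) = 11,  x(7) = 3,  x(8) = 13,  x(9) = 7,  x(10) = 21,  x(11) = 23,  x(12) = 1,  x(13) = 9.
Since x(13) = x(1) = 9, the sequence is periodic with period 12.
So x(150) = x(1 + ((150-1) mod 12)) = x(6) = 11.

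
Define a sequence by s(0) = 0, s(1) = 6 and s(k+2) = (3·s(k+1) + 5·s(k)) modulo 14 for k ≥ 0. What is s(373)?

6

Computing terms: s(0) = 0, s(1) = 6, s(2) = 4, s(3) = 0, s(4) = 6.
The sequence repeats with period 3.
So s(373) = s(0 + ((373-0) mod 3)) = s(1) = 6.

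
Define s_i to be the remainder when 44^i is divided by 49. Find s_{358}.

44

We have s_0 = 1,  s_1 = 44,  s_2 = 25,  s_3 = 22,  s_4 = 37,  s_5 = 11,  s_6 = 43,  s_7 = 30,  s_8 = 46,  s_9 = 15,  s_{10} = 23,  s_{11} = 32,  s_{12} = 36,  s_{13} = 16,  s_{14} = 18,  s_{15} = 8,  s_{16} = 9,  s_{17} = 4,  s_{18} = 29,  s_{19} = 2,  s_{20} = 39,  s_{21} = 1.
Since s_{21} = s_0 = 1, the sequence is periodic with period 21.
(358 - 0) mod 21 = 1, so s_{358} = s_1 = 44.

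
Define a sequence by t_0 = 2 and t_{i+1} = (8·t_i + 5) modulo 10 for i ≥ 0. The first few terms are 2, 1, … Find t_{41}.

1

Listing terms: t_0 = 2,  t_1 = 1,  t_2 = 3,  t_3 = 9,  t_4 = 7,  t_5 = 1.
Since t_5 = t_1 = 1, the sequence is eventually periodic: after a pre-period of length 1 it cycles with period 4.
For i ≥ 1, t_i depends only on (i - 1) mod 4. (41 - 1) mod 4 = 0, so t_{41} = t_1 = 1.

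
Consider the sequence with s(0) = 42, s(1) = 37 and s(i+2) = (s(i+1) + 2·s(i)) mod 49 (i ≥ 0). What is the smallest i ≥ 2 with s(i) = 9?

s(0) = 42; s(1) = 37; s(2) = 23; s(3) = 48; s(4) = 45; s(5) = 43; s(6) = 35; s(7) = 23; s(8) = 44; s(9) = 41; s(10) = 31; s(11) = 15; s(12) = 28; s(13) = 9; s(14) = 16; s(15) = 34; s(16) = 17; s(17) = 36; s(18) = 21; s(19) = 44; s(20) = 37; s(21) = 27; s(22) = 3; s(23) = 8; s(24) = 14; s(25) = 30; s(26) = 9; s(27) = 20; s(28) = 38; s(29) = 29; s(30) = 7; s(31) = 16; s(32) = 30; s(33) = 13; s(34) = 24; s(35) = 1; s(36) = 0; s(37) = 2; s(38) = 2; s(39) = 6; s(40) = 10; s(41) = 22; s(42) = 42; s(43) = 37.
The sequence repeats with period 42.
The value 9 first appears (with i ≥ 2) at s(13).

13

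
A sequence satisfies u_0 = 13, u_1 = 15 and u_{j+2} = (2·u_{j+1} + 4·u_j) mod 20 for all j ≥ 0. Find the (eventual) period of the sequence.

Computing terms: u_0 = 13, u_1 = 15, u_2 = 2, u_3 = 4, u_4 = 16, u_5 = 8, u_6 = 0, u_7 = 12, u_8 = 4, u_9 = 16.
Since (u_8, u_9) = (u_3, u_4) = (4, 16) (two consecutive terms determine the rest), the sequence is eventually periodic: after a pre-period of length 3 it cycles with period 5.

5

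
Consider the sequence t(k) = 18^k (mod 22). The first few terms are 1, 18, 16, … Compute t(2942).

16

We have t(0) = 1; t(1) = 18; t(2) = 16; t(3) = 2; t(4) = 14; t(5) = 10; t(6) = 4; t(7) = 6; t(8) = 20; t(9) = 8; t(10) = 12; t(11) = 18.
Since t(11) = t(1) = 18, the sequence is eventually periodic: after a pre-period of length 1 it cycles with period 10.
For k ≥ 1, t(k) depends only on (k - 1) mod 10. (2942 - 1) mod 10 = 1, so t(2942) = t(2) = 16.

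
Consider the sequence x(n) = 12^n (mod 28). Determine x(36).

Computing terms: x(1) = 12; x(2) = 4; x(3) = 20; x(4) = 16; x(5) = 24; x(6) = 8; x(7) = 12.
The sequence repeats with period 6.
So x(36) = x(1 + ((36-1) mod 6)) = x(6) = 8.

8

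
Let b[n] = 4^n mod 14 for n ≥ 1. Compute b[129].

8

b[1] = 4; b[2] = 2; b[3] = 8; b[4] = 4.
The sequence repeats with period 3.
(129 - 1) mod 3 = 2, so b[129] = b[3] = 8.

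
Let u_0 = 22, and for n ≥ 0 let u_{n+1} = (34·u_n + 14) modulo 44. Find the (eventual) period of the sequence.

Listing terms: u_0 = 22,  u_1 = 14,  u_2 = 6,  u_3 = 42,  u_4 = 34,  u_5 = 26,  u_6 = 18,  u_7 = 10,  u_8 = 2,  u_9 = 38,  u_{10} = 30,  u_{11} = 22.
The sequence repeats with period 11.

11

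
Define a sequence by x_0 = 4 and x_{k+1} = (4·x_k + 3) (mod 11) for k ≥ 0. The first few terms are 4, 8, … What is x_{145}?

4

Computing terms: x_0 = 4,  x_1 = 8,  x_2 = 2,  x_3 = 0,  x_4 = 3,  x_5 = 4.
Since x_5 = x_0 = 4, the sequence is periodic with period 5.
(145 - 0) mod 5 = 0, so x_{145} = x_0 = 4.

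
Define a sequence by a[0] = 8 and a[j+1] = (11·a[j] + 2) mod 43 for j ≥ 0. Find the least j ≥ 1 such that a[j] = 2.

5

Computing terms: a[0] = 8; a[1] = 4; a[2] = 3; a[3] = 35; a[4] = 0; a[5] = 2; a[6] = 24; a[7] = 8.
The sequence repeats with period 7.
The value 2 first appears (with j ≥ 1) at a[5].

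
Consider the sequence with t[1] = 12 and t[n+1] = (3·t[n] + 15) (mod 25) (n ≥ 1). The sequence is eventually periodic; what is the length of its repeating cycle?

20

t[1] = 12; t[2] = 1; t[3] = 18; t[4] = 19; t[5] = 22; t[6] = 6; t[7] = 8; t[8] = 14; t[9] = 7; t[10] = 11; t[11] = 23; t[12] = 9; t[13] = 17; t[14] = 16; t[15] = 13; t[16] = 4; t[17] = 2; t[18] = 21; t[19] = 3; t[20] = 24; t[21] = 12.
Since t[21] = t[1] = 12, the sequence is periodic with period 20.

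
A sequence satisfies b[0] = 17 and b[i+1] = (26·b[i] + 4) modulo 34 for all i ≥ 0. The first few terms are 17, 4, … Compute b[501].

b[0] = 17,  b[1] = 4,  b[2] = 6,  b[3] = 24,  b[4] = 16,  b[5] = 12,  b[6] = 10,  b[7] = 26,  b[8] = 0,  b[9] = 4.
Since b[9] = b[1] = 4, the sequence is eventually periodic: after a pre-period of length 1 it cycles with period 8.
For i ≥ 1, b[i] depends only on (i - 1) mod 8. (501 - 1) mod 8 = 4, so b[501] = b[5] = 12.

12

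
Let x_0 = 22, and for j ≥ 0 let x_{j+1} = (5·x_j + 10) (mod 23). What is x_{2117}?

16

Computing terms: x_0 = 22; x_1 = 5; x_2 = 12; x_3 = 1; x_4 = 15; x_5 = 16; x_6 = 21; x_7 = 0; x_8 = 10; x_9 = 14; x_{10} = 11; x_{11} = 19; x_{12} = 13; x_{13} = 6; x_{14} = 17; x_{15} = 3; x_{16} = 2; x_{17} = 20; x_{18} = 18; x_{19} = 8; x_{20} = 4; x_{21} = 7; x_{22} = 22.
Since x_{22} = x_0 = 22, the sequence is periodic with period 22.
(2117 - 0) mod 22 = 5, so x_{2117} = x_5 = 16.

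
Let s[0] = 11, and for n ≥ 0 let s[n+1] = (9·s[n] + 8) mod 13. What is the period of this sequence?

Listing terms: s[0] = 11,  s[1] = 3,  s[2] = 9,  s[3] = 11.
The sequence repeats with period 3.

3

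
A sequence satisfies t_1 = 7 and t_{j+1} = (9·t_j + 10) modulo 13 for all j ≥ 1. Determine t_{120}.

4

t_1 = 7; t_2 = 8; t_3 = 4; t_4 = 7.
Since t_4 = t_1 = 7, the sequence is periodic with period 3.
(120 - 1) mod 3 = 2, so t_{120} = t_3 = 4.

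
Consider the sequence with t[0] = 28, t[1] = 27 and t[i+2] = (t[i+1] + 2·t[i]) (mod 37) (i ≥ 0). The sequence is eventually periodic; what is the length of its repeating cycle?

36

Listing terms: t[0] = 28,  t[1] = 27,  t[2] = 9,  t[3] = 26,  t[4] = 7,  t[5] = 22,  t[6] = 36,  t[7] = 6,  t[8] = 4,  t[9] = 16,  t[10] = 24,  t[11] = 19,  t[12] = 30,  t[13] = 31,  t[14] = 17,  t[15] = 5,  t[16] = 2,  t[17] = 12,  t[18] = 16,  t[19] = 3,  t[20] = 35,  t[21] = 4,  t[22] = 0,  t[23] = 8,  t[24] = 8,  t[25] = 24,  t[26] = 3,  t[27] = 14,  t[28] = 20,  t[29] = 11,  t[30] = 14,  t[31] = 36,  t[32] = 27,  t[33] = 25,  t[34] = 5,  t[35] = 18,  t[36] = 28,  t[37] = 27.
Since (t[36], t[37]) = (t[0], t[1]) = (28, 27) (two consecutive terms determine the rest), the sequence is periodic with period 36.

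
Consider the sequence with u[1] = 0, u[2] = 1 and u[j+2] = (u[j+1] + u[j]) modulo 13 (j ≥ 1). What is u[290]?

8

We have u[1] = 0, u[2] = 1, u[3] = 1, u[4] = 2, u[5] = 3, u[6] = 5, u[7] = 8, u[8] = 0, u[9] = 8, u[10] = 8, u[11] = 3, u[12] = 11, u[13] = 1, u[14] = 12, u[15] = 0, u[16] = 12, u[17] = 12, u[18] = 11, u[19] = 10, u[20] = 8, u[21] = 5, u[22] = 0, u[23] = 5, u[24] = 5, u[25] = 10, u[26] = 2, u[27] = 12, u[28] = 1, u[29] = 0, u[30] = 1.
Since (u[29], u[30]) = (u[1], u[2]) = (0, 1) (two consecutive terms determine the rest), the sequence is periodic with period 28.
So u[290] = u[1 + ((290-1) mod 28)] = u[10] = 8.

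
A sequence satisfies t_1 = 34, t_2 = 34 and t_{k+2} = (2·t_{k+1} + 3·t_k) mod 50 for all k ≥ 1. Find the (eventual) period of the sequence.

Listing terms: t_1 = 34, t_2 = 34, t_3 = 20, t_4 = 42, t_5 = 44, t_6 = 14, t_7 = 10, t_8 = 12, t_9 = 4, t_{10} = 44, t_{11} = 0, t_{12} = 32, t_{13} = 14, t_{14} = 24, t_{15} = 40, t_{16} = 2, t_{17} = 24, t_{18} = 4, t_{19} = 30, t_{20} = 22, t_{21} = 34, t_{22} = 34.
Since (t_{21}, t_{22}) = (t_1, t_2) = (34, 34) (two consecutive terms determine the rest), the sequence is periodic with period 20.

20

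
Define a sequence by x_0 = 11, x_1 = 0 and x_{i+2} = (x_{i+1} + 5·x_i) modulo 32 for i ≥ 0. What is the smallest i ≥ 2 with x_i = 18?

Listing terms: x_0 = 11,  x_1 = 0,  x_2 = 23,  x_3 = 23,  x_4 = 10,  x_5 = 29,  x_6 = 15,  x_7 = 0,  x_8 = 11,  x_9 = 11,  x_{10} = 2,  x_{11} = 25,  x_{12} = 3,  x_{13} = 0,  x_{14} = 15,  x_{15} = 15,  x_{16} = 26,  x_{17} = 5,  x_{18} = 7,  x_{19} = 0,  x_{20} = 3,  x_{21} = 3,  x_{22} = 18,  x_{23} = 1,  x_{24} = 27,  x_{25} = 0,  x_{26} = 7,  x_{27} = 7,  x_{28} = 10,  x_{29} = 13,  x_{30} = 31,  x_{31} = 0,  x_{32} = 27,  x_{33} = 27,  x_{34} = 2,  x_{35} = 9,  x_{36} = 19,  x_{37} = 0,  x_{38} = 31,  x_{39} = 31,  x_{40} = 26,  x_{41} = 21,  x_{42} = 23,  x_{43} = 0,  x_{44} = 19,  x_{45} = 19,  x_{46} = 18,  x_{47} = 17,  x_{48} = 11,  x_{49} = 0.
Since (x_{48}, x_{49}) = (x_0, x_1) = (11, 0) (two consecutive terms determine the rest), the sequence is periodic with period 48.
The value 18 first appears (with i ≥ 2) at x_{22}.

22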